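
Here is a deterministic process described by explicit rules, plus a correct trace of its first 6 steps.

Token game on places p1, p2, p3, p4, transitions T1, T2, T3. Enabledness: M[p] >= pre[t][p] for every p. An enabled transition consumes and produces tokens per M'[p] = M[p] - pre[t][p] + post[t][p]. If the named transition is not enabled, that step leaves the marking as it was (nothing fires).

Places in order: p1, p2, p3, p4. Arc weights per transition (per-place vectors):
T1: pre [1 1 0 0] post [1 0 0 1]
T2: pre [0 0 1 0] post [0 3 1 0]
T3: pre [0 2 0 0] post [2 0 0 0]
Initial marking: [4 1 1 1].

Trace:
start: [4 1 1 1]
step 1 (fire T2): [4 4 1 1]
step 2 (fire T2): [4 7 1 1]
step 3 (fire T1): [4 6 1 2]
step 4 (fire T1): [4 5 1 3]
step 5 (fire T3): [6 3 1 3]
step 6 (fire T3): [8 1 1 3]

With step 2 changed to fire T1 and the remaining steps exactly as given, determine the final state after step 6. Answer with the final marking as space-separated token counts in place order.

(re-executing from step 2 with the substitution; state before step 2: [4 4 1 1])
step 2 (fire T1): [4 3 1 2]
step 3 (fire T1): [4 2 1 3]
step 4 (fire T1): [4 1 1 4]
step 5 (fire T3): [4 1 1 4]
step 6 (fire T3): [4 1 1 4]

4 1 1 4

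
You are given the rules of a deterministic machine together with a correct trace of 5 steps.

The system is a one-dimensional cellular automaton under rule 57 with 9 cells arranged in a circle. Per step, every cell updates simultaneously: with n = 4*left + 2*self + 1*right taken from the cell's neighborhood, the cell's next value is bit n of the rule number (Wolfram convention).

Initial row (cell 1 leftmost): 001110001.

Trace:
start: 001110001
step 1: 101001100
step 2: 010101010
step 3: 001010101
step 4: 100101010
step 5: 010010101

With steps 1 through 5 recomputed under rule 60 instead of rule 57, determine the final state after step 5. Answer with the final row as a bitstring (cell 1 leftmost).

(re-executing steps 1..5 under rule 60; state before step 1: 001110001)
step 1: 101001001
step 2: 011101101
step 3: 110011011
step 4: 001010110
step 5: 001111101

001111101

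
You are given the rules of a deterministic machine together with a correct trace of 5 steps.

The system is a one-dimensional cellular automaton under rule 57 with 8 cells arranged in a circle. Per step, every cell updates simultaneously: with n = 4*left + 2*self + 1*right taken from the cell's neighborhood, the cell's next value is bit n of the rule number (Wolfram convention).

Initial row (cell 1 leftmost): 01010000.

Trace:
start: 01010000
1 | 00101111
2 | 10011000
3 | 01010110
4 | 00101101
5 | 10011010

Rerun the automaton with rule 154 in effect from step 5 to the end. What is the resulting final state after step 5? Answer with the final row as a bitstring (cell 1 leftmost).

(re-executing step 5 under rule 154; state before step 5: 00101101)
5 | 11001000

11001000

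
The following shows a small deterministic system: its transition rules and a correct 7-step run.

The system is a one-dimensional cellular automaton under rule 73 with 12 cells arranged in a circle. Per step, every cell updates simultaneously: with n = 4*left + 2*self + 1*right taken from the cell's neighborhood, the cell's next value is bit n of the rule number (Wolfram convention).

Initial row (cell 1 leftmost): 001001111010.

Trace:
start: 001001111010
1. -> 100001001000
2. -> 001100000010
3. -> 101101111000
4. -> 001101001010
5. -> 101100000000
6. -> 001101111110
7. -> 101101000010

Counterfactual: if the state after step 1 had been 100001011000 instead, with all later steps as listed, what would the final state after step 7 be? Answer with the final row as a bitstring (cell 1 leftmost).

state after step 1 := 100001011000
2. -> 001100011010
3. -> 101101011000
4. -> 001100011010
5. -> 101101011000
6. -> 001100011010
7. -> 101101011000

101101011000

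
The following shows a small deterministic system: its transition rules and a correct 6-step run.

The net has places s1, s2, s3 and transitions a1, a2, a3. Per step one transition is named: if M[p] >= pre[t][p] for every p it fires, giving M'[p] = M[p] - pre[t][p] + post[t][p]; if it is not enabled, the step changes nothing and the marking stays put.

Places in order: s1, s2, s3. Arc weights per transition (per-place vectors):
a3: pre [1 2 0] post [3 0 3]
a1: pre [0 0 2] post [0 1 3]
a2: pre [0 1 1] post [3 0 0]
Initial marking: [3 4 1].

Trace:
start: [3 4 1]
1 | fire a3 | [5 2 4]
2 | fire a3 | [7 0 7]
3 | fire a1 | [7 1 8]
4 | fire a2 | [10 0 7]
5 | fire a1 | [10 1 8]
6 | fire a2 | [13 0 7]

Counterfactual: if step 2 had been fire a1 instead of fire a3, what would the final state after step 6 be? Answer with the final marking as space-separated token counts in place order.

11 3 5

(re-executing from step 2 with the substitution; state before step 2: [5 2 4])
2 | fire a1 | [5 3 5]
3 | fire a1 | [5 4 6]
4 | fire a2 | [8 3 5]
5 | fire a1 | [8 4 6]
6 | fire a2 | [11 3 5]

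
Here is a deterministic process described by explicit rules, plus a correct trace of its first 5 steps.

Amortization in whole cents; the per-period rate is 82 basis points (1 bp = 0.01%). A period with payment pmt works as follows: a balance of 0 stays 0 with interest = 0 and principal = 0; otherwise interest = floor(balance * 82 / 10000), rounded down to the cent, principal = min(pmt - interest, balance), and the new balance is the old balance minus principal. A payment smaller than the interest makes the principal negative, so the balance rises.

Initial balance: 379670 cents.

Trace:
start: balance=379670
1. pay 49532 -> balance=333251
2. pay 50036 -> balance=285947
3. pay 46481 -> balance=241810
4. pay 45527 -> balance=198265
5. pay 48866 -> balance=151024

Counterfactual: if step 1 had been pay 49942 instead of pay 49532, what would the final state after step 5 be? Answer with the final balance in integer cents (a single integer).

150602

(re-executing from step 1 with the substitution; state before step 1: balance=379670)
1. pay 49942 -> balance=332841
2. pay 50036 -> balance=285534
3. pay 46481 -> balance=241394
4. pay 45527 -> balance=197846
5. pay 48866 -> balance=150602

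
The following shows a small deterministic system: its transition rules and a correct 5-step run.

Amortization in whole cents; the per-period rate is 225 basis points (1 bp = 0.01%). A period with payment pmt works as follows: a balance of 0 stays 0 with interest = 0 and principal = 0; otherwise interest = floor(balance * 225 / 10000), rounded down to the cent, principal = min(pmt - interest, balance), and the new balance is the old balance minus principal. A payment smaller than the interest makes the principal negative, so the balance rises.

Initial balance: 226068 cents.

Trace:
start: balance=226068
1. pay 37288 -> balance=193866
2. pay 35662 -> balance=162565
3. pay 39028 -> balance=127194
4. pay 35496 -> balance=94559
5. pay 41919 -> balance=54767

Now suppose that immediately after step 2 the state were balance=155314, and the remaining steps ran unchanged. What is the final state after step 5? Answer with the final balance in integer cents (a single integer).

state after step 2 := balance=155314
3. pay 39028 -> balance=119780
4. pay 35496 -> balance=86979
5. pay 41919 -> balance=47017

47017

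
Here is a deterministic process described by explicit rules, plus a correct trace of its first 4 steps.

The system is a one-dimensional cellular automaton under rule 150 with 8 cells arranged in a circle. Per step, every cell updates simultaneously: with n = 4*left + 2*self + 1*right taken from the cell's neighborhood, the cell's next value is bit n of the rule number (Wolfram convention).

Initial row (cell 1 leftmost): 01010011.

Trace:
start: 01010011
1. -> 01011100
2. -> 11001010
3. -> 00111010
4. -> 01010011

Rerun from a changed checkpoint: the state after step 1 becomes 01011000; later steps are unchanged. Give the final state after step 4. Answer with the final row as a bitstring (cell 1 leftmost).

state after step 1 := 01011000
2. -> 11000100
3. -> 00101111
4. -> 11100110

11100110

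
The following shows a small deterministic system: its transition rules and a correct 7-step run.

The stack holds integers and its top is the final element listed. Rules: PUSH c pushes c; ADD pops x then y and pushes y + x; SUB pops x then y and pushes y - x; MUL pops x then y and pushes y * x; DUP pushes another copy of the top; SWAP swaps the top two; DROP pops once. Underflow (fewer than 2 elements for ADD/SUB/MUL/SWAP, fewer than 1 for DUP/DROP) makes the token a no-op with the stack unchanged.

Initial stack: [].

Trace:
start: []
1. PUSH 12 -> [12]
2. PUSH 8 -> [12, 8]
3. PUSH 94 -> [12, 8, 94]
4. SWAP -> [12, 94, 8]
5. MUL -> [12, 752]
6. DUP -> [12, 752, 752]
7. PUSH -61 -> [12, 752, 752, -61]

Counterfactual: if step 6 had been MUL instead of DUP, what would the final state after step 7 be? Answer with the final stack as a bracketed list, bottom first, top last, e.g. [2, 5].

[9024, -61]

(re-executing from step 6 with the substitution; state before step 6: [12, 752])
6. MUL -> [9024]
7. PUSH -61 -> [9024, -61]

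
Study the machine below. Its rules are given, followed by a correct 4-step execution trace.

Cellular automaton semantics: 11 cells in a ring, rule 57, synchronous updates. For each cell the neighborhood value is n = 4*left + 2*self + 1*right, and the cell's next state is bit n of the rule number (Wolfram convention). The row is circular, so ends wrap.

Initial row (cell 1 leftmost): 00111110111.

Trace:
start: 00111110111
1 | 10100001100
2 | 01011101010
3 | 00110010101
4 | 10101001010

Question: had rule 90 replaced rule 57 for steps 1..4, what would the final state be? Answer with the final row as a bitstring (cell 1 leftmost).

10011101100

(re-executing steps 1..4 under rule 90; state before step 1: 00111110111)
1 | 11100010101
2 | 00110100001
3 | 11110010010
4 | 10011101100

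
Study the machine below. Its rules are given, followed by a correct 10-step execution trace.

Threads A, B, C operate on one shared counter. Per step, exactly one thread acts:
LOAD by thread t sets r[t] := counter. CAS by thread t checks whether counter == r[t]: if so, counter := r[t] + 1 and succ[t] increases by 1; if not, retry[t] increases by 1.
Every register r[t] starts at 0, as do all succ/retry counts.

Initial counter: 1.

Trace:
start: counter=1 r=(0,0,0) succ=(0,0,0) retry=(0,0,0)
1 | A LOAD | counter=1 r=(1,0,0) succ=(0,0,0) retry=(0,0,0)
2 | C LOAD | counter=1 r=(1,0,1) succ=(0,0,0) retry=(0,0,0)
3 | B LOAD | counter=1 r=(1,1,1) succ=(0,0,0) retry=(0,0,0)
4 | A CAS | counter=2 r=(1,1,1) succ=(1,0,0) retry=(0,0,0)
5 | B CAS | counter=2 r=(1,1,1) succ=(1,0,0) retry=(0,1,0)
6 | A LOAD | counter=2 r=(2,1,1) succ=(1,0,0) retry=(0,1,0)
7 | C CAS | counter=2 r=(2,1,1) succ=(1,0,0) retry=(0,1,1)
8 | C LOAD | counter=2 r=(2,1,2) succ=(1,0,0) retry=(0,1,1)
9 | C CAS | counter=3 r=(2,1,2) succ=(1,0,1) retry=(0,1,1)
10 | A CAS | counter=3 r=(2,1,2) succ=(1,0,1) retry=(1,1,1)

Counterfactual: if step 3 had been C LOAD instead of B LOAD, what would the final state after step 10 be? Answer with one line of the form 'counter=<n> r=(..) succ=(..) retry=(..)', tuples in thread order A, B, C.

counter=3 r=(2,0,2) succ=(1,0,1) retry=(1,1,1)

(re-executing from step 3 with the substitution; state before step 3: counter=1 r=(1,0,1) succ=(0,0,0) retry=(0,0,0))
3 | C LOAD | counter=1 r=(1,0,1) succ=(0,0,0) retry=(0,0,0)
4 | A CAS | counter=2 r=(1,0,1) succ=(1,0,0) retry=(0,0,0)
5 | B CAS | counter=2 r=(1,0,1) succ=(1,0,0) retry=(0,1,0)
6 | A LOAD | counter=2 r=(2,0,1) succ=(1,0,0) retry=(0,1,0)
7 | C CAS | counter=2 r=(2,0,1) succ=(1,0,0) retry=(0,1,1)
8 | C LOAD | counter=2 r=(2,0,2) succ=(1,0,0) retry=(0,1,1)
9 | C CAS | counter=3 r=(2,0,2) succ=(1,0,1) retry=(0,1,1)
10 | A CAS | counter=3 r=(2,0,2) succ=(1,0,1) retry=(1,1,1)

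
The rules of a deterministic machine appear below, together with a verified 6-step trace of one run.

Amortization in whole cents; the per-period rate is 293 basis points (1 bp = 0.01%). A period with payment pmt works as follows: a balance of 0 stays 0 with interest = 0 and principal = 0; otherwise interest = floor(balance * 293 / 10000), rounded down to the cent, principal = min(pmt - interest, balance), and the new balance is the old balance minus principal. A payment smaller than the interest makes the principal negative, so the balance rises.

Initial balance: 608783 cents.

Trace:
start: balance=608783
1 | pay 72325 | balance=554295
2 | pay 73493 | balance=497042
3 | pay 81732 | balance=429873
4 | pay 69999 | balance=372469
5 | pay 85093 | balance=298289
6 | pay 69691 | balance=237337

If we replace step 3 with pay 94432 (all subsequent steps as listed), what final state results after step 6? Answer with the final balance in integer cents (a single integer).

(re-executing from step 3 with the substitution; state before step 3: balance=497042)
3 | pay 94432 | balance=417173
4 | pay 69999 | balance=359397
5 | pay 85093 | balance=284834
6 | pay 69691 | balance=223488

223488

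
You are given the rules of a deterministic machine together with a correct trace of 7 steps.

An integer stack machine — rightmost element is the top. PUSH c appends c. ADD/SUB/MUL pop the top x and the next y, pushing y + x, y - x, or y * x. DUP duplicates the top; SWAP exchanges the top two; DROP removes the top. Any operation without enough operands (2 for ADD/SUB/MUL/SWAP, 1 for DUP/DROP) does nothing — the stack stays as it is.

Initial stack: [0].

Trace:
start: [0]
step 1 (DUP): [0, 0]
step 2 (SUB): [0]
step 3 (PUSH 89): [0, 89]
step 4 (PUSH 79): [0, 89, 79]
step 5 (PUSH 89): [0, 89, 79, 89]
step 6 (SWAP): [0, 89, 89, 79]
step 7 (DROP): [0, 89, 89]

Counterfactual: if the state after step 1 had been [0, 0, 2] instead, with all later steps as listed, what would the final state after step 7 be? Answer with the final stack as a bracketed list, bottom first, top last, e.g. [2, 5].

[0, -2, 89, 89]

state after step 1 := [0, 0, 2]
step 2 (SUB): [0, -2]
step 3 (PUSH 89): [0, -2, 89]
step 4 (PUSH 79): [0, -2, 89, 79]
step 5 (PUSH 89): [0, -2, 89, 79, 89]
step 6 (SWAP): [0, -2, 89, 89, 79]
step 7 (DROP): [0, -2, 89, 89]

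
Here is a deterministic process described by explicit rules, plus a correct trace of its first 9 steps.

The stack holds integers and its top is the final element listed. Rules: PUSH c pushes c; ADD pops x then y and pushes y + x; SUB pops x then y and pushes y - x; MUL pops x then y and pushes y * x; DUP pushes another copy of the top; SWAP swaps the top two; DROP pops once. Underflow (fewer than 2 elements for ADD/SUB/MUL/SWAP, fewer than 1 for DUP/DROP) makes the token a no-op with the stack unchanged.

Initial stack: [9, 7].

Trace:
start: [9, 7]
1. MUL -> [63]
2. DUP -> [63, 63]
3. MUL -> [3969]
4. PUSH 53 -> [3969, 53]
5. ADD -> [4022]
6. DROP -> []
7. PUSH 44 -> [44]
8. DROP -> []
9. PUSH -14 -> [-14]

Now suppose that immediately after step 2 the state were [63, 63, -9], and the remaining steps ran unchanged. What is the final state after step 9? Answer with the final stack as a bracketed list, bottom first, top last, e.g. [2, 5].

[63, -14]

state after step 2 := [63, 63, -9]
3. MUL -> [63, -567]
4. PUSH 53 -> [63, -567, 53]
5. ADD -> [63, -514]
6. DROP -> [63]
7. PUSH 44 -> [63, 44]
8. DROP -> [63]
9. PUSH -14 -> [63, -14]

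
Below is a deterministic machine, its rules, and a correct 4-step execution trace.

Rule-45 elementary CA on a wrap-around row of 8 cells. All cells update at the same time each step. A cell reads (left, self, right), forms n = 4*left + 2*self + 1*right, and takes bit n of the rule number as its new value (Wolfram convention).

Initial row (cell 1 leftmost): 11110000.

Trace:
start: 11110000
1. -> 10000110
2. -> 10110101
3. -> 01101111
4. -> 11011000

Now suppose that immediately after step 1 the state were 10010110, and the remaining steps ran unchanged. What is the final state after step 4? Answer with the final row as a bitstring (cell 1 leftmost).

state after step 1 := 10010110
2. -> 10011101
3. -> 00010011
4. -> 01010010

01010010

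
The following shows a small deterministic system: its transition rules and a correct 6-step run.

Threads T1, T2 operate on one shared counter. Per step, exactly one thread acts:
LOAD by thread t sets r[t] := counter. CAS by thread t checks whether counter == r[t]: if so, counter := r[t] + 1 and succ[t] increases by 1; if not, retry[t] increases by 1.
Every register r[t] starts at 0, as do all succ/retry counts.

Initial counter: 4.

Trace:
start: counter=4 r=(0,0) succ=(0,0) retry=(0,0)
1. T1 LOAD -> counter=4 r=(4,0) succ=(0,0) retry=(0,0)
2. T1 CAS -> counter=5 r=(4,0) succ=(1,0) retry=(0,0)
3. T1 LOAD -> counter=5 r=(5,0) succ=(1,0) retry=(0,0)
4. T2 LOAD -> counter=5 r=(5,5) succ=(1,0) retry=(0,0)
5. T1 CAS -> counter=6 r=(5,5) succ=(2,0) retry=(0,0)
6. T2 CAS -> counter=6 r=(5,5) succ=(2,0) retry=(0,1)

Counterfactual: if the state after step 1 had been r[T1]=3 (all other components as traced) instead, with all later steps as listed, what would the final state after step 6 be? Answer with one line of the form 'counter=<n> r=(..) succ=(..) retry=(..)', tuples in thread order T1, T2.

counter=5 r=(4,4) succ=(1,0) retry=(1,1)

state after step 1 := counter=4 r=(3,0) succ=(0,0) retry=(0,0)
2. T1 CAS -> counter=4 r=(3,0) succ=(0,0) retry=(1,0)
3. T1 LOAD -> counter=4 r=(4,0) succ=(0,0) retry=(1,0)
4. T2 LOAD -> counter=4 r=(4,4) succ=(0,0) retry=(1,0)
5. T1 CAS -> counter=5 r=(4,4) succ=(1,0) retry=(1,0)
6. T2 CAS -> counter=5 r=(4,4) succ=(1,0) retry=(1,1)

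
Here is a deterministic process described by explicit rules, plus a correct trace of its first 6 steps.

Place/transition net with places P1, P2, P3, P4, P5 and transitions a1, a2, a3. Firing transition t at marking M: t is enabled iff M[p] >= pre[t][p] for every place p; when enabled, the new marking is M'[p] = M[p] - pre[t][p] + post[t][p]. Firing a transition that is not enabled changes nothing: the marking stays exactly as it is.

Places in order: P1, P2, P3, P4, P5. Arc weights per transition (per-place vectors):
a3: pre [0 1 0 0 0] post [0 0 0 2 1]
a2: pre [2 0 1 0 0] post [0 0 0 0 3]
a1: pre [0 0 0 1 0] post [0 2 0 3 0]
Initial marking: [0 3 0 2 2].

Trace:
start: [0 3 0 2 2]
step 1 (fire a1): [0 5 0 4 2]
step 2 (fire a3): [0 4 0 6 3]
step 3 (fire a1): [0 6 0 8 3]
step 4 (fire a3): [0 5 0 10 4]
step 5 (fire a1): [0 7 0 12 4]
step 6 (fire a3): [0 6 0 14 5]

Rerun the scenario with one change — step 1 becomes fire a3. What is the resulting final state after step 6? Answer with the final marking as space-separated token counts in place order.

0 3 0 14 6

(re-executing from step 1 with the substitution; state before step 1: [0 3 0 2 2])
step 1 (fire a3): [0 2 0 4 3]
step 2 (fire a3): [0 1 0 6 4]
step 3 (fire a1): [0 3 0 8 4]
step 4 (fire a3): [0 2 0 10 5]
step 5 (fire a1): [0 4 0 12 5]
step 6 (fire a3): [0 3 0 14 6]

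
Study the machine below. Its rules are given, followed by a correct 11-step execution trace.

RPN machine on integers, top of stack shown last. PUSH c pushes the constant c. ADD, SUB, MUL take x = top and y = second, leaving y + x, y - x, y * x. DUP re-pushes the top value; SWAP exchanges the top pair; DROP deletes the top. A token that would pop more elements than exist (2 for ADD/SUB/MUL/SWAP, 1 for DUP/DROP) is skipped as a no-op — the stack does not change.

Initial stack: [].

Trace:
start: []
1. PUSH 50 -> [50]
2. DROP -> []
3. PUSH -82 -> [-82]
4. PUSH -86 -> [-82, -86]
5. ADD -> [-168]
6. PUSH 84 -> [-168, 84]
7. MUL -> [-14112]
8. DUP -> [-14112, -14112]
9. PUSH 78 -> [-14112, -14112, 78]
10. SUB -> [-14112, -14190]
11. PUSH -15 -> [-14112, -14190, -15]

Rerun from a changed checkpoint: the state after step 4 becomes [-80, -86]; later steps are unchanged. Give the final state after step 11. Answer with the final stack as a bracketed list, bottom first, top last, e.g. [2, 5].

state after step 4 := [-80, -86]
5. ADD -> [-166]
6. PUSH 84 -> [-166, 84]
7. MUL -> [-13944]
8. DUP -> [-13944, -13944]
9. PUSH 78 -> [-13944, -13944, 78]
10. SUB -> [-13944, -14022]
11. PUSH -15 -> [-13944, -14022, -15]

[-13944, -14022, -15]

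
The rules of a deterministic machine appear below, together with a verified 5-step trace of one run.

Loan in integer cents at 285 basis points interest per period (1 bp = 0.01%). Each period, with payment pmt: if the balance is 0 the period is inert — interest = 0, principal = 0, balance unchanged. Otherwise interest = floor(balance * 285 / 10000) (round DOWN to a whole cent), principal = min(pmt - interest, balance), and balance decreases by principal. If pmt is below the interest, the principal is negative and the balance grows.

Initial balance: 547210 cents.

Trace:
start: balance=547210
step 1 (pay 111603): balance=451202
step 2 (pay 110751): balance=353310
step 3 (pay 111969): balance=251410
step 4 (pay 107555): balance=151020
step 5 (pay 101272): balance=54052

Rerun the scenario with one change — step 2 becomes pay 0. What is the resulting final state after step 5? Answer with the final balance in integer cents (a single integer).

(re-executing from step 2 with the substitution; state before step 2: balance=451202)
step 2 (pay 0): balance=464061
step 3 (pay 111969): balance=365317
step 4 (pay 107555): balance=268173
step 5 (pay 101272): balance=174543

174543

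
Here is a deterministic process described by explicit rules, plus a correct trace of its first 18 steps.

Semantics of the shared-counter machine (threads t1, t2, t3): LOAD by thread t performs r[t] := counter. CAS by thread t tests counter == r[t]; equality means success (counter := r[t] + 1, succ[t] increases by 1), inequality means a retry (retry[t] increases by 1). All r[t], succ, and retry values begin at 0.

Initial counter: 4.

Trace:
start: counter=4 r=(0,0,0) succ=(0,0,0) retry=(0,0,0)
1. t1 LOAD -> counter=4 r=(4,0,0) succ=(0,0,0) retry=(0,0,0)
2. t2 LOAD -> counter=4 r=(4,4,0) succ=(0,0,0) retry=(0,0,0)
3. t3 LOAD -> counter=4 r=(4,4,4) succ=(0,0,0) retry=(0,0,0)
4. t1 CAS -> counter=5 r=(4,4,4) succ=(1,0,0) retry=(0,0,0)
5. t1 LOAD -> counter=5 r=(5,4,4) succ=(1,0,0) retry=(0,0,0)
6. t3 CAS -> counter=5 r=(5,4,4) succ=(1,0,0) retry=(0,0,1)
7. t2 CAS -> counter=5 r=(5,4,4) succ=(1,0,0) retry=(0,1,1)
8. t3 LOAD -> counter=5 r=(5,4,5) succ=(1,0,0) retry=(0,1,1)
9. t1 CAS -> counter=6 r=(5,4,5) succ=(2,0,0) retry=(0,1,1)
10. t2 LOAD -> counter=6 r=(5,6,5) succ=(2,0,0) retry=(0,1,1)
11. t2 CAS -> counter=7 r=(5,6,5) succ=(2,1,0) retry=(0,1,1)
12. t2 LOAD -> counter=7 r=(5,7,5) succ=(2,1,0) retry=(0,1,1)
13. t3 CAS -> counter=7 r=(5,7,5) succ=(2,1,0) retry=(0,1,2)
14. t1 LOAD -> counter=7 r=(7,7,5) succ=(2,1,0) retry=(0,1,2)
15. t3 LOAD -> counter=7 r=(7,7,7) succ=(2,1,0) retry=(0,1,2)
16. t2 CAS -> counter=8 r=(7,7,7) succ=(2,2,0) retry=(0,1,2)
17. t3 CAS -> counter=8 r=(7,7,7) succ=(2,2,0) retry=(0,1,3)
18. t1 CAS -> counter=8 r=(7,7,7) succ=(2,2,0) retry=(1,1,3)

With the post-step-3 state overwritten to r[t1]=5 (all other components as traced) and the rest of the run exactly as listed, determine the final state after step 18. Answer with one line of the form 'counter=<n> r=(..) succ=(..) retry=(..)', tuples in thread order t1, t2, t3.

state after step 3 := counter=4 r=(5,4,4) succ=(0,0,0) retry=(0,0,0)
4. t1 CAS -> counter=4 r=(5,4,4) succ=(0,0,0) retry=(1,0,0)
5. t1 LOAD -> counter=4 r=(4,4,4) succ=(0,0,0) retry=(1,0,0)
6. t3 CAS -> counter=5 r=(4,4,4) succ=(0,0,1) retry=(1,0,0)
7. t2 CAS -> counter=5 r=(4,4,4) succ=(0,0,1) retry=(1,1,0)
8. t3 LOAD -> counter=5 r=(4,4,5) succ=(0,0,1) retry=(1,1,0)
9. t1 CAS -> counter=5 r=(4,4,5) succ=(0,0,1) retry=(2,1,0)
10. t2 LOAD -> counter=5 r=(4,5,5) succ=(0,0,1) retry=(2,1,0)
11. t2 CAS -> counter=6 r=(4,5,5) succ=(0,1,1) retry=(2,1,0)
12. t2 LOAD -> counter=6 r=(4,6,5) succ=(0,1,1) retry=(2,1,0)
13. t3 CAS -> counter=6 r=(4,6,5) succ=(0,1,1) retry=(2,1,1)
14. t1 LOAD -> counter=6 r=(6,6,5) succ=(0,1,1) retry=(2,1,1)
15. t3 LOAD -> counter=6 r=(6,6,6) succ=(0,1,1) retry=(2,1,1)
16. t2 CAS -> counter=7 r=(6,6,6) succ=(0,2,1) retry=(2,1,1)
17. t3 CAS -> counter=7 r=(6,6,6) succ=(0,2,1) retry=(2,1,2)
18. t1 CAS -> counter=7 r=(6,6,6) succ=(0,2,1) retry=(3,1,2)

counter=7 r=(6,6,6) succ=(0,2,1) retry=(3,1,2)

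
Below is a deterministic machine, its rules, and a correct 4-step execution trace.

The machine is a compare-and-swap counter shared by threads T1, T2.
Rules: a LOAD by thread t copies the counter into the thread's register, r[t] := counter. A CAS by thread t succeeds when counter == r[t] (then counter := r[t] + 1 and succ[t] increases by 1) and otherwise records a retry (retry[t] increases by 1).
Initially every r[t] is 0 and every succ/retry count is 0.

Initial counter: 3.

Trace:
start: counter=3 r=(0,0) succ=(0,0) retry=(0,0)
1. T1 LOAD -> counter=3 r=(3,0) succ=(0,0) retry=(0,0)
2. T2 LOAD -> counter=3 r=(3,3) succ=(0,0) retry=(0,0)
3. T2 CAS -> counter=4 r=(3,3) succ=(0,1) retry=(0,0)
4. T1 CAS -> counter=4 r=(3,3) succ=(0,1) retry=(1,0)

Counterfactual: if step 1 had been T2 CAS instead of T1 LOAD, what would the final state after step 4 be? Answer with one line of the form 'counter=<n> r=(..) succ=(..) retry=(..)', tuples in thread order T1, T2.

(re-executing from step 1 with the substitution; state before step 1: counter=3 r=(0,0) succ=(0,0) retry=(0,0))
1. T2 CAS -> counter=3 r=(0,0) succ=(0,0) retry=(0,1)
2. T2 LOAD -> counter=3 r=(0,3) succ=(0,0) retry=(0,1)
3. T2 CAS -> counter=4 r=(0,3) succ=(0,1) retry=(0,1)
4. T1 CAS -> counter=4 r=(0,3) succ=(0,1) retry=(1,1)

counter=4 r=(0,3) succ=(0,1) retry=(1,1)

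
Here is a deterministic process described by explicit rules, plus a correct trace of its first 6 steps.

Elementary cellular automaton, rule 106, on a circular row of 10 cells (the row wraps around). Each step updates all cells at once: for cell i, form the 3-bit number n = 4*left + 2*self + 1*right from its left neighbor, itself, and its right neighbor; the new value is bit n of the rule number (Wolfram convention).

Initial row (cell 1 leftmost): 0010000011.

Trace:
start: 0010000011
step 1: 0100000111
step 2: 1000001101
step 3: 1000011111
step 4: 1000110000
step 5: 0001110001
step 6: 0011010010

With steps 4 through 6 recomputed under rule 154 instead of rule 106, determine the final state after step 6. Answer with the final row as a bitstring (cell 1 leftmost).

(re-executing steps 4..6 under rule 154; state before step 4: 1000011111)
step 4: 0100111111
step 5: 0011111110
step 6: 0111111101

0111111101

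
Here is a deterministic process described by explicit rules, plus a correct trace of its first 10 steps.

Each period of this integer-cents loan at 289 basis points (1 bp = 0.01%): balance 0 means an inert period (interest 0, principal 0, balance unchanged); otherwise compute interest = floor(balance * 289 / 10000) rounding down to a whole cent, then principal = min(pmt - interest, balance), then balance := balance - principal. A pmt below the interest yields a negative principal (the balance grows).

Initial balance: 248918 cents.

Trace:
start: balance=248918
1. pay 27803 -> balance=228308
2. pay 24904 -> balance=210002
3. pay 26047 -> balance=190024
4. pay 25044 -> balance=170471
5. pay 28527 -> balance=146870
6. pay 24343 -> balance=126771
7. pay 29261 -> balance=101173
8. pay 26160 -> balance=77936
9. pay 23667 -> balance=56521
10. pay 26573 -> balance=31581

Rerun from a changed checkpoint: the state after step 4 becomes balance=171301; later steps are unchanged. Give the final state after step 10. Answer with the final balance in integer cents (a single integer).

state after step 4 := balance=171301
5. pay 28527 -> balance=147724
6. pay 24343 -> balance=127650
7. pay 29261 -> balance=102078
8. pay 26160 -> balance=78868
9. pay 23667 -> balance=57480
10. pay 26573 -> balance=32568

32568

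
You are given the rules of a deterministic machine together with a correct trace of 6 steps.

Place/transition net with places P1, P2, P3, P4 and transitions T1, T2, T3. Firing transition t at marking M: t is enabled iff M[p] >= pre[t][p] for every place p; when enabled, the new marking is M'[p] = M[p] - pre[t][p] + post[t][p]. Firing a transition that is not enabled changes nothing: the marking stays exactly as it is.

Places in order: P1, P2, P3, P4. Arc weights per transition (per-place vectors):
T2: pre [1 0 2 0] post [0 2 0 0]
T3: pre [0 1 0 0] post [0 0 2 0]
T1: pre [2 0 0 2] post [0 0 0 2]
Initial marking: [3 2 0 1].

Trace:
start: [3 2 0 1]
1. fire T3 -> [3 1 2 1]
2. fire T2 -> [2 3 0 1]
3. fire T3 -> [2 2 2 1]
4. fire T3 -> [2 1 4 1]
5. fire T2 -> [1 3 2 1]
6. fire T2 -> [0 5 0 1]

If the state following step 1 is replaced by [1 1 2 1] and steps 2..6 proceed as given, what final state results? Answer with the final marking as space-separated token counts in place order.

0 1 4 1

state after step 1 := [1 1 2 1]
2. fire T2 -> [0 3 0 1]
3. fire T3 -> [0 2 2 1]
4. fire T3 -> [0 1 4 1]
5. fire T2 -> [0 1 4 1]
6. fire T2 -> [0 1 4 1]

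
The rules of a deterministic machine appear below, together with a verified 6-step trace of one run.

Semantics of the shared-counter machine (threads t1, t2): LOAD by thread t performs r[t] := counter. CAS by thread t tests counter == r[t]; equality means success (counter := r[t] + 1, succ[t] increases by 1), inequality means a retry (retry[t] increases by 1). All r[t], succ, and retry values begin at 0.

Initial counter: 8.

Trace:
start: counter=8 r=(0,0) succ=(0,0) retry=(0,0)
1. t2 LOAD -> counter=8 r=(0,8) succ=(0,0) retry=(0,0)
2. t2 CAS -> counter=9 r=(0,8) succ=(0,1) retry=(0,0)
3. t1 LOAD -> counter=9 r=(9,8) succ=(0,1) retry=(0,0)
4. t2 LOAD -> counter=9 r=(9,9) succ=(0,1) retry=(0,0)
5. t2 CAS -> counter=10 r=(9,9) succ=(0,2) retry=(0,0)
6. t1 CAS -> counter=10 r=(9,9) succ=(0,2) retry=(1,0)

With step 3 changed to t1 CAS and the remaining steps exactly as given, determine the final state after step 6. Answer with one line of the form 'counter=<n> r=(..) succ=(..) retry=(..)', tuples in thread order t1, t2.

(re-executing from step 3 with the substitution; state before step 3: counter=9 r=(0,8) succ=(0,1) retry=(0,0))
3. t1 CAS -> counter=9 r=(0,8) succ=(0,1) retry=(1,0)
4. t2 LOAD -> counter=9 r=(0,9) succ=(0,1) retry=(1,0)
5. t2 CAS -> counter=10 r=(0,9) succ=(0,2) retry=(1,0)
6. t1 CAS -> counter=10 r=(0,9) succ=(0,2) retry=(2,0)

counter=10 r=(0,9) succ=(0,2) retry=(2,0)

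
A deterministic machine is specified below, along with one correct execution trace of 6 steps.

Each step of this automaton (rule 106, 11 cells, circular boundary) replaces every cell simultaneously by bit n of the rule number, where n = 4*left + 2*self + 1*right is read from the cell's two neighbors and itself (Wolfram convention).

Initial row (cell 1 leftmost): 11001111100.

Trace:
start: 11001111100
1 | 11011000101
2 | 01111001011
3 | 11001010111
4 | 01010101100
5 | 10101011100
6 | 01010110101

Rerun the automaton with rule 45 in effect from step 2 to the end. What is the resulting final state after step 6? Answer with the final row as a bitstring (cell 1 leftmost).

(re-executing steps 2..6 under rule 45; state before step 2: 11011000101)
2 | 00110010111
3 | 00100011100
4 | 10101010001
5 | 01111110101
6 | 11000001111

11000001111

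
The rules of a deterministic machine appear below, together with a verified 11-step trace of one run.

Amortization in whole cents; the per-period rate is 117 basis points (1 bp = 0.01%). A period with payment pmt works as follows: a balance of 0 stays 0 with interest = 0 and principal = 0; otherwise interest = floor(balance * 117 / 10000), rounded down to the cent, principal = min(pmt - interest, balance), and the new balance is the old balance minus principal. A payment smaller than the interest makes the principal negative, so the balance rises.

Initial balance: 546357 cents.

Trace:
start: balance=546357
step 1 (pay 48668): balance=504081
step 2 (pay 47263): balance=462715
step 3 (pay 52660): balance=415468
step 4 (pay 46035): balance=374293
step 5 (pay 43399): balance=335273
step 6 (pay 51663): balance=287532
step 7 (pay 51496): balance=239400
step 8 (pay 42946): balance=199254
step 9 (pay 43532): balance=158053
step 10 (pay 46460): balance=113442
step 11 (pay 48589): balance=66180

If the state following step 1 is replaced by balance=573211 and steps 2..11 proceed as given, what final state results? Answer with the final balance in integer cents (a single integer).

state after step 1 := balance=573211
step 2 (pay 47263): balance=532654
step 3 (pay 52660): balance=486226
step 4 (pay 46035): balance=445879
step 5 (pay 43399): balance=407696
step 6 (pay 51663): balance=360803
step 7 (pay 51496): balance=313528
step 8 (pay 42946): balance=274250
step 9 (pay 43532): balance=233926
step 10 (pay 46460): balance=190202
step 11 (pay 48589): balance=143838

143838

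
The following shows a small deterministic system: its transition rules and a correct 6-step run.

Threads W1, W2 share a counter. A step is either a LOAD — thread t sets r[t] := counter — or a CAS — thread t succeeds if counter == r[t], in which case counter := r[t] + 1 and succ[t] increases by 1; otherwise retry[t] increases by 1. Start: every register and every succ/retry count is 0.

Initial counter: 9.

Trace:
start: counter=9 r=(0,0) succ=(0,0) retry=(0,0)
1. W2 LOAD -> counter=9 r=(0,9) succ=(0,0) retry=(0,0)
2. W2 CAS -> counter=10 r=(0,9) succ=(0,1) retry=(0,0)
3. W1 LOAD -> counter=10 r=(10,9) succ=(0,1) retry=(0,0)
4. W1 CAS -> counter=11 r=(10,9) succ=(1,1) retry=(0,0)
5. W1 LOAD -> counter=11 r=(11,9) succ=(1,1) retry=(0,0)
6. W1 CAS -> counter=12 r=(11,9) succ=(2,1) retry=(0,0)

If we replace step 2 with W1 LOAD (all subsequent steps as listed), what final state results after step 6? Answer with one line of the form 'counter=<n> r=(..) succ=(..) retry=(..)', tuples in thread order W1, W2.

(re-executing from step 2 with the substitution; state before step 2: counter=9 r=(0,9) succ=(0,0) retry=(0,0))
2. W1 LOAD -> counter=9 r=(9,9) succ=(0,0) retry=(0,0)
3. W1 LOAD -> counter=9 r=(9,9) succ=(0,0) retry=(0,0)
4. W1 CAS -> counter=10 r=(9,9) succ=(1,0) retry=(0,0)
5. W1 LOAD -> counter=10 r=(10,9) succ=(1,0) retry=(0,0)
6. W1 CAS -> counter=11 r=(10,9) succ=(2,0) retry=(0,0)

counter=11 r=(10,9) succ=(2,0) retry=(0,0)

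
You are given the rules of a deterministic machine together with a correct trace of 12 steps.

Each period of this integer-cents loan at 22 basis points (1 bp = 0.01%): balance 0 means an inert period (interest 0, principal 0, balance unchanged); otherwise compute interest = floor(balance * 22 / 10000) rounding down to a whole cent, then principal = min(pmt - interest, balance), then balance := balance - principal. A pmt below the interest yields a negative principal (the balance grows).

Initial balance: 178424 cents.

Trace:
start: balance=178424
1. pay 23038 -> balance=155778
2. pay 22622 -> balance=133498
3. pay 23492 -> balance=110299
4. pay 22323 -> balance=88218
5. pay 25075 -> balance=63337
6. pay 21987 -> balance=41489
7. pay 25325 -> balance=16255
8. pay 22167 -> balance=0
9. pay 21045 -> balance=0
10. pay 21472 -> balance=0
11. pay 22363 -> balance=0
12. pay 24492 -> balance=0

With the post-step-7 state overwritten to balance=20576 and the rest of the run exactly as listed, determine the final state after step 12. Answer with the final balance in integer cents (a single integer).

0

state after step 7 := balance=20576
8. pay 22167 -> balance=0
9. pay 21045 -> balance=0
10. pay 21472 -> balance=0
11. pay 22363 -> balance=0
12. pay 24492 -> balance=0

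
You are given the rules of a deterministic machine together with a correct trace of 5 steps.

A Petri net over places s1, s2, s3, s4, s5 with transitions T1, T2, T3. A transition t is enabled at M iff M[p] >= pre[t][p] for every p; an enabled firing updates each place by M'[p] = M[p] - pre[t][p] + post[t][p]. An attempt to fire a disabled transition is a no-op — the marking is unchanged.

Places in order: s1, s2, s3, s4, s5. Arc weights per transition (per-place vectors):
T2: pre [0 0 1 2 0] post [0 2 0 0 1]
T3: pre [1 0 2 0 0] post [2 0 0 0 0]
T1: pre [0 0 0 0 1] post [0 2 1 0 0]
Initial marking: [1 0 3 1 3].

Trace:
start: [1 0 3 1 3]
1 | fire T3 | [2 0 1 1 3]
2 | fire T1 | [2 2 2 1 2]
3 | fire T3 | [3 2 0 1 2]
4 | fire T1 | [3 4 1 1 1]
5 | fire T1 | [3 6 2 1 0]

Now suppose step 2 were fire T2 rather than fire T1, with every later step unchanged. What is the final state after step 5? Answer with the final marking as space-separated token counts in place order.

2 4 3 1 1

(re-executing from step 2 with the substitution; state before step 2: [2 0 1 1 3])
2 | fire T2 | [2 0 1 1 3]
3 | fire T3 | [2 0 1 1 3]
4 | fire T1 | [2 2 2 1 2]
5 | fire T1 | [2 4 3 1 1]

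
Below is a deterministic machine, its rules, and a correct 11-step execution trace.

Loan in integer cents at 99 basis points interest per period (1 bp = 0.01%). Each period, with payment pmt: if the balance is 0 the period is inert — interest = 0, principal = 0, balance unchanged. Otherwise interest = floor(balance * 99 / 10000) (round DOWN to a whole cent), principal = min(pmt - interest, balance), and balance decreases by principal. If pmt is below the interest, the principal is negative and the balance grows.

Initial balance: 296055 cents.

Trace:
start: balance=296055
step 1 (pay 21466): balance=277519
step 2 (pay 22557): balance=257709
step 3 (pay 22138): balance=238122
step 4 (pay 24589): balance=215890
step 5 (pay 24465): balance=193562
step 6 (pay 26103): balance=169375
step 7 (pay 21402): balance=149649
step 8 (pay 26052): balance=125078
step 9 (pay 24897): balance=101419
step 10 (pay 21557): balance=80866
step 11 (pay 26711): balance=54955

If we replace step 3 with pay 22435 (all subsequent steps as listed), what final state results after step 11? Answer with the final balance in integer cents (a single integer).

54633

(re-executing from step 3 with the substitution; state before step 3: balance=257709)
step 3 (pay 22435): balance=237825
step 4 (pay 24589): balance=215590
step 5 (pay 24465): balance=193259
step 6 (pay 26103): balance=169069
step 7 (pay 21402): balance=149340
step 8 (pay 26052): balance=124766
step 9 (pay 24897): balance=101104
step 10 (pay 21557): balance=80547
step 11 (pay 26711): balance=54633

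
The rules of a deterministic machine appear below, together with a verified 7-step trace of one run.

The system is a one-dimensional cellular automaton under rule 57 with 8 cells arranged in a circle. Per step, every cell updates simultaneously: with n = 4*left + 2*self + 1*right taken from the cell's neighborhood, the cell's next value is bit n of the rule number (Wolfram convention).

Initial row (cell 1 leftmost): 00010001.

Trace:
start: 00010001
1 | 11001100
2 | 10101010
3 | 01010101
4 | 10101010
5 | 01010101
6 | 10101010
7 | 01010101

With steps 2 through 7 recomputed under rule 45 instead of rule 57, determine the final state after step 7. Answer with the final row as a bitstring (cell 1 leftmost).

00000000

(re-executing steps 2..7 under rule 45; state before step 2: 11001100)
2 | 10001000
3 | 10101010
4 | 11111111
5 | 00000000
6 | 11111111
7 | 00000000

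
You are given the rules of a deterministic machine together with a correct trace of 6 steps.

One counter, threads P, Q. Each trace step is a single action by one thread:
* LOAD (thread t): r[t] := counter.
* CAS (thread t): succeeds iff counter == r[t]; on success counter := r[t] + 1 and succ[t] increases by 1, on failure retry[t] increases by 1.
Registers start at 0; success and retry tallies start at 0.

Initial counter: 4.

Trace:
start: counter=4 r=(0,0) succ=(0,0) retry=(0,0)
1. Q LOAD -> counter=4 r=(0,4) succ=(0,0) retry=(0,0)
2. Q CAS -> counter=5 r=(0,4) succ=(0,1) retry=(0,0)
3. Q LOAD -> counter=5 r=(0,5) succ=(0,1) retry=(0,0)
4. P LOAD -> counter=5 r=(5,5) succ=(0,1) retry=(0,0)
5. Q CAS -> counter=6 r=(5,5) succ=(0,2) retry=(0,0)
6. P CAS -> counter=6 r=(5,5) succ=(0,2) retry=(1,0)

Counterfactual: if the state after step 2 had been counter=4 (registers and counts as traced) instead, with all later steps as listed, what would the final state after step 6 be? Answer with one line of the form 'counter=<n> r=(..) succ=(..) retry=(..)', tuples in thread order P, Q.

counter=5 r=(4,4) succ=(0,2) retry=(1,0)

state after step 2 := counter=4 r=(0,4) succ=(0,1) retry=(0,0)
3. Q LOAD -> counter=4 r=(0,4) succ=(0,1) retry=(0,0)
4. P LOAD -> counter=4 r=(4,4) succ=(0,1) retry=(0,0)
5. Q CAS -> counter=5 r=(4,4) succ=(0,2) retry=(0,0)
6. P CAS -> counter=5 r=(4,4) succ=(0,2) retry=(1,0)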